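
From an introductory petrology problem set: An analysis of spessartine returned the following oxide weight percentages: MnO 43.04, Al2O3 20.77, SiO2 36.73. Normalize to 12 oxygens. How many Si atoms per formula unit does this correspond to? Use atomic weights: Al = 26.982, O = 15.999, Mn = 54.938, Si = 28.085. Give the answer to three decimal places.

3.006 Si apfu

MnO (M=70.937): mol = 0.60674; Mn = 0.60674, O = 0.60674.
Al2O3 (M=101.961): mol = 0.20371; Al = 0.40742, O = 0.61113.
SiO2 (M=60.083): mol = 0.61132; Si = 0.61132, O = 1.22264.
ΣO = 2.44051; factor = 12/ΣO = 4.91701.
Si apfu = 0.61132 × 4.91701 = 3.006.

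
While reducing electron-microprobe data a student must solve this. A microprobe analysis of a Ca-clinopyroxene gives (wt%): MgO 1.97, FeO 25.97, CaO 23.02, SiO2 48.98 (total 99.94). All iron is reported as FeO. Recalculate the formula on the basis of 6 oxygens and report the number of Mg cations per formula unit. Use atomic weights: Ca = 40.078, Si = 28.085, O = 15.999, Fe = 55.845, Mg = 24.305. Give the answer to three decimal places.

MgO (M=40.304): mol = 0.04888; Mg = 0.04888, O = 0.04888.
FeO (M=71.844): mol = 0.36148; Fe = 0.36148, O = 0.36148.
CaO (M=56.077): mol = 0.41051; Ca = 0.41051, O = 0.41051.
SiO2 (M=60.083): mol = 0.81521; Si = 0.81521, O = 1.63042.
ΣO = 2.45129; factor = 6/ΣO = 2.44769.
Mg apfu = 0.04888 × 2.44769 = 0.120.

0.120 Mg apfu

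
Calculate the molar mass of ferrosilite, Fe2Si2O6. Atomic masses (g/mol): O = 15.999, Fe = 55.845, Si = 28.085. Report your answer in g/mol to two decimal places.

263.85 g/mol

The formula mass is the sum 2×55.845 + 2×28.085 + 6×15.999.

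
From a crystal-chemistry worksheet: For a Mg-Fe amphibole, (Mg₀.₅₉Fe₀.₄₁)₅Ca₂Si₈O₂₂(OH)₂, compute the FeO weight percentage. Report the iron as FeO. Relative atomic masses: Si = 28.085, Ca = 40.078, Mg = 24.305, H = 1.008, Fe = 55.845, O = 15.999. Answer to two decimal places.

Molar mass of (Mg₀.₅₉Fe₀.₄₁)₅Ca₂Si₈O₂₂(OH)₂ = 2.95·24.305 + 2.05·55.845 + 2·40.078 + 8·28.085 + 24·15.999 + 2·1.008 = 877.010 g/mol.
Each formula unit contains 2.05 Fe, equivalent to 2.05/1 = 2.0500 mol FeO.
M(FeO) = 1×55.845 + 1×15.999 = 71.844 g/mol.
Mass of FeO per formula unit = 2.0500 × 71.844 = 147.280 g.
FeO wt% = 147.280 / 877.010 × 100 = 16.79%.

16.79 wt%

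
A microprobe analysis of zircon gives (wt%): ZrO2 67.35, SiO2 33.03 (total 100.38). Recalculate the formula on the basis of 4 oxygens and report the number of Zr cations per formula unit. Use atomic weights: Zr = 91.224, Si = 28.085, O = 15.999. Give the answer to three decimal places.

0.997 Zr apfu

ZrO2 (M=123.222): mol = 0.54657; Zr = 0.54657, O = 1.09314.
SiO2 (M=60.083): mol = 0.54974; Si = 0.54974, O = 1.09948.
ΣO = 2.19262; factor = 4/ΣO = 1.82430.
Zr apfu = 0.54657 × 1.82430 = 0.997.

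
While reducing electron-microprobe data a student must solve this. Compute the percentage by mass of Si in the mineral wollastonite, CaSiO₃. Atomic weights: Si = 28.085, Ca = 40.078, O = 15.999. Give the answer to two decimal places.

24.18 mass %

Formula mass = 1*40.078 + 1*28.085 + 3*15.999 = 116.160 g/mol, of which 28.085 g is Si.
So Si makes up 28.085/116.160 = 0.2418 of the mass, i.e. 24.18%.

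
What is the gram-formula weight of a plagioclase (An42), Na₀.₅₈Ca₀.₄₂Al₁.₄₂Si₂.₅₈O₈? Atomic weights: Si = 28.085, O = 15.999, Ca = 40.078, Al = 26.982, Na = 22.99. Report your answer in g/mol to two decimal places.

M = 0.58×22.99 + 0.42×40.078 + 1.42×26.982 + 2.58×28.085 + 8×15.999

268.93 g/mol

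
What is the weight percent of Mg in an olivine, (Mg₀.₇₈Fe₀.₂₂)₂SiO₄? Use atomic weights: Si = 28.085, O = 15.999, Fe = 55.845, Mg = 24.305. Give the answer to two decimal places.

Molar mass of (Mg₀.₇₈Fe₀.₂₂)₂SiO₄: 1.56×24.305 + 0.44×55.845 + 1×28.085 + 4×15.999 = 154.569 g/mol.
Mass of Mg per formula unit: 1.56 × 24.305 = 37.916 g.
Weight fraction Mg = 37.916 / 154.569 = 0.2453.

24.53 wt%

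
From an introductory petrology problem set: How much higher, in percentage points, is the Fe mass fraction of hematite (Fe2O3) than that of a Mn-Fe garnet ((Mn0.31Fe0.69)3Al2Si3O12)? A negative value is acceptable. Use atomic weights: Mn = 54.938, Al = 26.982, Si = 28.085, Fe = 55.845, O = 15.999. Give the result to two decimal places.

46.68 percentage points

Fe in Fe2O3: molar mass 159.687 g/mol; 2×55.845 = 111.690 g → 69.94 wt%.
Fe in (Mn0.31Fe0.69)3Al2Si3O12: molar mass 496.898 g/mol; 2.07×55.845 = 115.599 g → 23.26 wt%.
Difference = 69.94 − 23.26 = 46.68 percentage points.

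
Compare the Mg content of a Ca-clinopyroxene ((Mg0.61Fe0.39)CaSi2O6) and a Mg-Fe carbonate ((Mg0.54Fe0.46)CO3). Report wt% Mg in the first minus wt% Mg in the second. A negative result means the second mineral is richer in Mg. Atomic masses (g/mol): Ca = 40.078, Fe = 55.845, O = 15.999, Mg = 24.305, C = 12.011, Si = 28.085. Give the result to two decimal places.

M((Mg0.61Fe0.39)CaSi2O6) = 228.848 g/mol, so wt% Mg = 14.826/228.848 × 100 = 6.48%.
M((Mg0.54Fe0.46)CO3) = 98.821 g/mol, so wt% Mg = 13.125/98.821 × 100 = 13.28%.
6.48 − 13.28 = -6.80 pp.

-6.80 percentage points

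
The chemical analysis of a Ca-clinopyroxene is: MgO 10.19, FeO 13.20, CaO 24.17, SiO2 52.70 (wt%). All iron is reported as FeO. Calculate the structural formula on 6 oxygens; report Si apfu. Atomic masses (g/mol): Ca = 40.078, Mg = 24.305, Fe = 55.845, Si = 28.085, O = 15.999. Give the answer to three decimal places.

MgO: 10.19/40.304 = 0.25283 mol → 0.25283 mol Mg, 0.25283 mol O.
FeO: 13.20/71.844 = 0.18373 mol → 0.18373 mol Fe, 0.18373 mol O.
CaO: 24.17/56.077 = 0.43101 mol → 0.43101 mol Ca, 0.43101 mol O.
SiO2: 52.70/60.083 = 0.87712 mol → 0.87712 mol Si, 1.75424 mol O.
Total oxygen = 2.62181 mol. Normalization factor = 6/2.62181 = 2.28850.
Si per 6 O = 0.87712 × 2.28850 = 2.007.

2.007 Si apfu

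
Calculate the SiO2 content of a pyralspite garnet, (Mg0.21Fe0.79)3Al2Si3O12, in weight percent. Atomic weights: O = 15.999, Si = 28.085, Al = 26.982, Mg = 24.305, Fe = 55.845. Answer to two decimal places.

37.72 wt%

Molar mass of (Mg0.21Fe0.79)3Al2Si3O12 = 0.63·24.305 + 2.37·55.845 + 2·26.982 + 3·28.085 + 12·15.999 = 477.872 g/mol.
Each formula unit contains 3 Si, equivalent to 3/1 = 3.0000 mol SiO2.
M(SiO2) = 1×28.085 + 2×15.999 = 60.083 g/mol.
Mass of SiO2 per formula unit = 3.0000 × 60.083 = 180.249 g.
SiO2 wt% = 180.249 / 477.872 × 100 = 37.72%.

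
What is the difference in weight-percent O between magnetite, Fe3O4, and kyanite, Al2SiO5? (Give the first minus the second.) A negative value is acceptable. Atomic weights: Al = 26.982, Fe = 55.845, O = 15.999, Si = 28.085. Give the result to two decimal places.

O in Fe3O4: molar mass 231.531 g/mol; 4×15.999 = 63.996 g → 27.64 wt%.
O in Al2SiO5: molar mass 162.044 g/mol; 5×15.999 = 79.995 g → 49.37 wt%.
Difference = 27.64 − 49.37 = -21.73 percentage points.

-21.73 percentage points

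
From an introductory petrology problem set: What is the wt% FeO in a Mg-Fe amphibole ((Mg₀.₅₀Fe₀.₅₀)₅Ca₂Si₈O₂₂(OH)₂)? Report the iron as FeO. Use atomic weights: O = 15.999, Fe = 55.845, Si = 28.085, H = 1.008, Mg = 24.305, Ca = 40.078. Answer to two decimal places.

20.15 wt%

Formula mass = 891.203 g/mol.
2.50 Fe → 2.5000 mol FeO per formula unit; M(FeO) = 71.844, so FeO mass = 179.610 g.
179.610/891.203 × 100 = 20.15 wt%.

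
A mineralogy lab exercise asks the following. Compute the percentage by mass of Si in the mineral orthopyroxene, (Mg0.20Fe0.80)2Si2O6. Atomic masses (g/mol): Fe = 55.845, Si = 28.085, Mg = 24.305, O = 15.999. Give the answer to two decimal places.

22.36 weight percent

Formula mass = 0.40*24.305 + 1.60*55.845 + 2*28.085 + 6*15.999 = 251.238 g/mol, of which 56.170 g is Si.
So Si makes up 56.170/251.238 = 0.2236 of the mass, i.e. 22.36%.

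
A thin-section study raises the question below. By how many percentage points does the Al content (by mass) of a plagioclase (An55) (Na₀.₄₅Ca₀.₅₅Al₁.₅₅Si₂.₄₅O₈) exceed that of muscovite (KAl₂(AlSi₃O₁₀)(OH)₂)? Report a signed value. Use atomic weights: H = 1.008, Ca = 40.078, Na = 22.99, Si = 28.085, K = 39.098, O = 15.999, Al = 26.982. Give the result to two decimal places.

-4.89 percentage points

First mineral: 41.822 g Al in 271.011 g formula = 15.43 wt% Al.
Second mineral: 80.946 g Al in 398.303 g formula = 20.32 wt% Al.
15.43% − 20.32% gives a difference of -4.89 percentage points.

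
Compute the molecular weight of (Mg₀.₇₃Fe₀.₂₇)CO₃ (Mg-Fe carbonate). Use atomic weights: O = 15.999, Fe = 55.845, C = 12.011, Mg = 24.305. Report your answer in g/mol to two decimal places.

92.83 g/mol

M = 0.73·24.305 + 0.27·55.845 + 1·12.011 + 3·15.999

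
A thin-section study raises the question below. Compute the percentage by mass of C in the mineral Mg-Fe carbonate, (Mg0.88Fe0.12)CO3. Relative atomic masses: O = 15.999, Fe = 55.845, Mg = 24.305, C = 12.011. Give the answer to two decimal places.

13.63 weight percent

Formula mass = 0.88×24.305 + 0.12×55.845 + 1×12.011 + 3×15.999 = 88.098 g/mol, of which 12.011 g is C.
So C makes up 12.011/88.098 = 0.1363 of the mass, i.e. 13.63%.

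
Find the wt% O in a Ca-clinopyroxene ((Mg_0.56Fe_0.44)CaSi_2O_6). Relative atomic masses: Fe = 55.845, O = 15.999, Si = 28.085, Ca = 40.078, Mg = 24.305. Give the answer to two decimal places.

41.66 wt%

Formula mass = 0.56·24.305 + 0.44·55.845 + 1·40.078 + 2·28.085 + 6·15.999 = 230.425 g/mol, of which 95.994 g is O.
So O makes up 95.994/230.425 = 0.4166 of the mass, i.e. 41.66%.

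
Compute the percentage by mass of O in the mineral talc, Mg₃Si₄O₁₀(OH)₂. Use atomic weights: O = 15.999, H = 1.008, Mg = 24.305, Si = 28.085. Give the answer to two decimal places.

Molar mass of Mg₃Si₄O₁₀(OH)₂: 3*24.305 + 4*28.085 + 12*15.999 + 2*1.008 = 379.259 g/mol.
Mass of O per formula unit: 12 × 15.999 = 191.988 g.
Weight fraction O = 191.988 / 379.259 = 0.5062.

50.62 weight percent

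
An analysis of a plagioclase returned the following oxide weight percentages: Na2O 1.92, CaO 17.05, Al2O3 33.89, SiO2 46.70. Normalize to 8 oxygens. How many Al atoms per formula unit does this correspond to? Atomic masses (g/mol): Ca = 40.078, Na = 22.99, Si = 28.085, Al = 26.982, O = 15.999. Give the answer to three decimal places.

1.842 Al apfu

1.92 wt% Na2O ÷ 61.979 g/mol = 0.03098 mol, giving 0.06196 Na and 0.03098 O.
17.05 wt% CaO ÷ 56.077 g/mol = 0.30405 mol, giving 0.30405 Ca and 0.30405 O.
33.89 wt% Al2O3 ÷ 101.961 g/mol = 0.33238 mol, giving 0.66476 Al and 0.99714 O.
46.70 wt% SiO2 ÷ 60.083 g/mol = 0.77726 mol, giving 0.77726 Si and 1.55452 O.
Oxygen sums to 2.88669; scaling by 8/2.88669 = 2.77134 puts the formula on 8 O.
Al: 0.66476 × 2.77134 = 1.842 atoms per formula unit.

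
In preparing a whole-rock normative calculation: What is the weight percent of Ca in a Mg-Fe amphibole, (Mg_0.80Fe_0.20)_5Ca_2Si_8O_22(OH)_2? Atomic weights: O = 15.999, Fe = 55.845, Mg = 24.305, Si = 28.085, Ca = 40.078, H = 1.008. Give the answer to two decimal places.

9.50 wt%

M((Mg_0.80Fe_0.20)_5Ca_2Si_8O_22(OH)_2) = 843.893 g/mol.
Ca contributes 2 × 40.078 = 80.156 g per mole.
80.156/843.893 = 0.0950 → 9.50%.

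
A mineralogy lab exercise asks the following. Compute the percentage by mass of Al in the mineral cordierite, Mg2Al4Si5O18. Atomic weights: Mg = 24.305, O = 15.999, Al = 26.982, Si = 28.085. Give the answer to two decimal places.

18.45 mass %

M(Mg2Al4Si5O18) = 584.945 g/mol.
Al contributes 4 × 26.982 = 107.928 g per mole.
107.928/584.945 = 0.1845 → 18.45%.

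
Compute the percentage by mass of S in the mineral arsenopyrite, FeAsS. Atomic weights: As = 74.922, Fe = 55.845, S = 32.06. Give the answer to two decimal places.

19.69 weight percent

Formula mass = 1×55.845 + 1×74.922 + 1×32.06 = 162.827 g/mol, of which 32.060 g is S.
So S makes up 32.060/162.827 = 0.1969 of the mass, i.e. 19.69%.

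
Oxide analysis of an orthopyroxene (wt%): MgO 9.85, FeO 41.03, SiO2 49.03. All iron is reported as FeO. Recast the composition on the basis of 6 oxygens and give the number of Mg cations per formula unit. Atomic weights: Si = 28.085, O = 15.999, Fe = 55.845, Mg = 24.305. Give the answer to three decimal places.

0.599 Mg apfu

MgO: 9.85/40.304 = 0.24439 mol → 0.24439 mol Mg, 0.24439 mol O.
FeO: 41.03/71.844 = 0.57110 mol → 0.57110 mol Fe, 0.57110 mol O.
SiO2: 49.03/60.083 = 0.81604 mol → 0.81604 mol Si, 1.63208 mol O.
Total oxygen = 2.44757 mol. Normalization factor = 6/2.44757 = 2.45141.
Mg per 6 O = 0.24439 × 2.45141 = 0.599.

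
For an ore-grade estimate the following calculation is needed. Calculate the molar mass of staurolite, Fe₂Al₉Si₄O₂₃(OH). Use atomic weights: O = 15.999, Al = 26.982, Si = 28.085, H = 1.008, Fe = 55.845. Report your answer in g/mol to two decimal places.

M = 2×55.845 + 9×26.982 + 4×28.085 + 24×15.999 + 1×1.008

851.85 g/mol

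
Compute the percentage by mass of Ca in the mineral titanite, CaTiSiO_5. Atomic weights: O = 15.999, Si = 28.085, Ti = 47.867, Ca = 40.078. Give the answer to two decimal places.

20.45 weight percent

Molar mass of CaTiSiO_5: 1*40.078 + 1*47.867 + 1*28.085 + 5*15.999 = 196.025 g/mol.
Mass of Ca per formula unit: 1 × 40.078 = 40.078 g.
Weight fraction Ca = 40.078 / 196.025 = 0.2045.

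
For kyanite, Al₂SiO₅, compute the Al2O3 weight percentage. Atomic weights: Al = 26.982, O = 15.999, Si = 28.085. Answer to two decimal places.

M(Al₂SiO₅) = 162.044 g/mol; M(Al2O3) = 101.961 g/mol.
Moles Al2O3 per formula unit = 2 Al ÷ 2 = 1.0000.
Al2O3 fraction = (1.0000 × 101.961) / 162.044 = 101.961/162.044 = 0.6292.

62.92 wt%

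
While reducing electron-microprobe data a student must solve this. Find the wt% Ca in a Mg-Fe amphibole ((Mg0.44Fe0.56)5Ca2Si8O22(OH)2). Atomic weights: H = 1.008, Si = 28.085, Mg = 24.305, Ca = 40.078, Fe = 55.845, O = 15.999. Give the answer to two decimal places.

8.90 wt%

M((Mg0.44Fe0.56)5Ca2Si8O22(OH)2) = 900.665 g/mol.
Ca contributes 2 × 40.078 = 80.156 g per mole.
80.156/900.665 = 0.0890 → 8.90%.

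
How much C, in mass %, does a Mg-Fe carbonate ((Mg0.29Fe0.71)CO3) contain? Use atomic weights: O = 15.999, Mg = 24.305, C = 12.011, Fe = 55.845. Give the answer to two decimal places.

11.26 mass %

Formula mass = 0.29·24.305 + 0.71·55.845 + 1·12.011 + 3·15.999 = 106.706 g/mol, of which 12.011 g is C.
So C makes up 12.011/106.706 = 0.1126 of the mass, i.e. 11.26%.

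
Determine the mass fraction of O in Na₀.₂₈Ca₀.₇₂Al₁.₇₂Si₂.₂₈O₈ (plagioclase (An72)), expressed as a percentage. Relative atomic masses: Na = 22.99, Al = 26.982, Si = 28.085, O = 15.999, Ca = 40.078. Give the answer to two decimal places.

M(Na₀.₂₈Ca₀.₇₂Al₁.₇₂Si₂.₂₈O₈) = 273.728 g/mol.
O contributes 8 × 15.999 = 127.992 g per mole.
127.992/273.728 = 0.4676 → 46.76%.

46.76 weight percent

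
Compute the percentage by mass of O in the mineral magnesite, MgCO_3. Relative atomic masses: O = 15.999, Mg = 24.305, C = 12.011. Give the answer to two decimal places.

56.93 mass %

Molar mass of MgCO_3: 1*24.305 + 1*12.011 + 3*15.999 = 84.313 g/mol.
Mass of O per formula unit: 3 × 15.999 = 47.997 g.
Weight fraction O = 47.997 / 84.313 = 0.5693.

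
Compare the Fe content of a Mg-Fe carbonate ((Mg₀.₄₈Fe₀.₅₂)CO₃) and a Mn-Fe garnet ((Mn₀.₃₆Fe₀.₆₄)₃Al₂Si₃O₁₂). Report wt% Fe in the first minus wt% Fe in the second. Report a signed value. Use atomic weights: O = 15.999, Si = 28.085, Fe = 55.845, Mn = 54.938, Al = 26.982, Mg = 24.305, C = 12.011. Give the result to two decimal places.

M((Mg₀.₄₈Fe₀.₅₂)CO₃) = 100.714 g/mol, so wt% Fe = 29.039/100.714 × 100 = 28.83%.
M((Mn₀.₃₆Fe₀.₆₄)₃Al₂Si₃O₁₂) = 496.762 g/mol, so wt% Fe = 107.222/496.762 × 100 = 21.58%.
28.83 − 21.58 = 7.25 pp.

7.25 percentage points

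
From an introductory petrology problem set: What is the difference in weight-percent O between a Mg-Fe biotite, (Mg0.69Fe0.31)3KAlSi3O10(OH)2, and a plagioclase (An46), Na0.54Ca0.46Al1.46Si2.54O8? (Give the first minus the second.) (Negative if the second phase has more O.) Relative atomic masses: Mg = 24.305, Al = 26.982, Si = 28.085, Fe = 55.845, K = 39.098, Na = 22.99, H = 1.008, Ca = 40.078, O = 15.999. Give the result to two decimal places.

-4.49 percentage points

O in (Mg0.69Fe0.31)3KAlSi3O10(OH)2: molar mass 446.586 g/mol; 12×15.999 = 191.988 g → 42.99 wt%.
O in Na0.54Ca0.46Al1.46Si2.54O8: molar mass 269.572 g/mol; 8×15.999 = 127.992 g → 47.48 wt%.
Difference = 42.99 − 47.48 = -4.49 percentage points.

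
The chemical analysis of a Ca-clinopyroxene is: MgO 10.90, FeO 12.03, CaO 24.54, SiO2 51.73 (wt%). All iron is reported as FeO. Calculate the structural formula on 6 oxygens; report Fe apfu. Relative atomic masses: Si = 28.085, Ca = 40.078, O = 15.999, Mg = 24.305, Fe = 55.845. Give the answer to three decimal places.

0.387 Fe apfu

MgO: 10.90/40.304 = 0.27044 mol → 0.27044 mol Mg, 0.27044 mol O.
FeO: 12.03/71.844 = 0.16745 mol → 0.16745 mol Fe, 0.16745 mol O.
CaO: 24.54/56.077 = 0.43761 mol → 0.43761 mol Ca, 0.43761 mol O.
SiO2: 51.73/60.083 = 0.86098 mol → 0.86098 mol Si, 1.72196 mol O.
Total oxygen = 2.59746 mol. Normalization factor = 6/2.59746 = 2.30995.
Fe per 6 O = 0.16745 × 2.30995 = 0.387.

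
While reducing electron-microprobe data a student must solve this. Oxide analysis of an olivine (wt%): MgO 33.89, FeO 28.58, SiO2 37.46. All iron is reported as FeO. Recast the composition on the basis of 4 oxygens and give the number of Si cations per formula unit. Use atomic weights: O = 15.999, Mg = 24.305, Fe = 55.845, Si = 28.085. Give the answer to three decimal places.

MgO (M=40.304): mol = 0.84086; Mg = 0.84086, O = 0.84086.
FeO (M=71.844): mol = 0.39781; Fe = 0.39781, O = 0.39781.
SiO2 (M=60.083): mol = 0.62347; Si = 0.62347, O = 1.24694.
ΣO = 2.48561; factor = 4/ΣO = 1.60926.
Si apfu = 0.62347 × 1.60926 = 1.003.

1.003 Si apfu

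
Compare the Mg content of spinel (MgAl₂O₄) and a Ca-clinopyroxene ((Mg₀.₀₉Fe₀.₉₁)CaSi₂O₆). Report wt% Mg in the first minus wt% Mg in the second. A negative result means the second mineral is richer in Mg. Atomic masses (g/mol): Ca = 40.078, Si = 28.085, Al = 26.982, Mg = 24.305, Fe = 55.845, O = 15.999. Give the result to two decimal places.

First mineral: 24.305 g Mg in 142.265 g formula = 17.08 wt% Mg.
Second mineral: 2.187 g Mg in 245.248 g formula = 0.89 wt% Mg.
17.08% − 0.89% gives a difference of 16.19 percentage points.

16.19 percentage points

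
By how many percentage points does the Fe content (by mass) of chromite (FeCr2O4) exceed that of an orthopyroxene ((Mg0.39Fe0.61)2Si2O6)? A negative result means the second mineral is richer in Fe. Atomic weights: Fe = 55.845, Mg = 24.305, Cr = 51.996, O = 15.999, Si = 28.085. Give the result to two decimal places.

-3.53 percentage points

Fe in FeCr2O4: molar mass 223.833 g/mol; 1×55.845 = 55.845 g → 24.95 wt%.
Fe in (Mg0.39Fe0.61)2Si2O6: molar mass 239.253 g/mol; 1.22×55.845 = 68.131 g → 28.48 wt%.
Difference = 24.95 − 28.48 = -3.53 percentage points.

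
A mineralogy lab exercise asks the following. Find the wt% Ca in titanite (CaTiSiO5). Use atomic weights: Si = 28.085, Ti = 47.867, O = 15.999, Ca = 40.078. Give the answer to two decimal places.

Molar mass of CaTiSiO5: 1*40.078 + 1*47.867 + 1*28.085 + 5*15.999 = 196.025 g/mol.
Mass of Ca per formula unit: 1 × 40.078 = 40.078 g.
Weight fraction Ca = 40.078 / 196.025 = 0.2045.

20.45 wt%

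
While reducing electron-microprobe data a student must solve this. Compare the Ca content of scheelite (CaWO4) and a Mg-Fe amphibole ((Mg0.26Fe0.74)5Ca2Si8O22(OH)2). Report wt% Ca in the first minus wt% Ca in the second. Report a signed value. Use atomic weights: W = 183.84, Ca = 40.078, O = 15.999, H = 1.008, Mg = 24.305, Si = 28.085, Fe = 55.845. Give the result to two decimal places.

First mineral: 40.078 g Ca in 287.914 g formula = 13.92 wt% Ca.
Second mineral: 80.156 g Ca in 929.051 g formula = 8.63 wt% Ca.
13.92% − 8.63% gives a difference of 5.29 percentage points.

5.29 percentage points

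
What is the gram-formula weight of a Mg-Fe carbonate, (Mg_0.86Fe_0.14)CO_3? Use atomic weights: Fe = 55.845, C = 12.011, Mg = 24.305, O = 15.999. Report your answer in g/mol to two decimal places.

The formula mass is the sum 0.86×24.305 + 0.14×55.845 + 1×12.011 + 3×15.999.

88.73 g/mol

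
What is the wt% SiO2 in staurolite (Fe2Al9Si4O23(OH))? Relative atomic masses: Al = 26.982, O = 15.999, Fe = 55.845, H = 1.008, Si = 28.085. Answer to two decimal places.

M(Fe2Al9Si4O23(OH)) = 851.852 g/mol; M(SiO2) = 60.083 g/mol.
Moles SiO2 per formula unit = 4 Si ÷ 1 = 4.0000.
SiO2 fraction = (4.0000 × 60.083) / 851.852 = 240.332/851.852 = 0.2821.

28.21 wt%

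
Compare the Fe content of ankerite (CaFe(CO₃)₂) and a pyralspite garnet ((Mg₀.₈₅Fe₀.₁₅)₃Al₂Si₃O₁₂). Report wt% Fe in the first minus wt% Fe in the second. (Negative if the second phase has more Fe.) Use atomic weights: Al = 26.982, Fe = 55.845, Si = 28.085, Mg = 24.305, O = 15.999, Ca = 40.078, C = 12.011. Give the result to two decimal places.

First mineral: 55.845 g Fe in 215.939 g formula = 25.86 wt% Fe.
Second mineral: 25.130 g Fe in 417.315 g formula = 6.02 wt% Fe.
25.86% − 6.02% gives a difference of 19.84 percentage points.

19.84 percentage points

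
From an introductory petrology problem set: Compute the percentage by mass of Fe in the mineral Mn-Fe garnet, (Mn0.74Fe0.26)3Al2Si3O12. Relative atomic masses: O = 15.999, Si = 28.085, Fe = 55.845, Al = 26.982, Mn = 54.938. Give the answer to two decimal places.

Molar mass of (Mn0.74Fe0.26)3Al2Si3O12: 2.22·54.938 + 0.78·55.845 + 2·26.982 + 3·28.085 + 12·15.999 = 495.728 g/mol.
Mass of Fe per formula unit: 0.78 × 55.845 = 43.559 g.
Weight fraction Fe = 43.559 / 495.728 = 0.0879.

8.79 mass %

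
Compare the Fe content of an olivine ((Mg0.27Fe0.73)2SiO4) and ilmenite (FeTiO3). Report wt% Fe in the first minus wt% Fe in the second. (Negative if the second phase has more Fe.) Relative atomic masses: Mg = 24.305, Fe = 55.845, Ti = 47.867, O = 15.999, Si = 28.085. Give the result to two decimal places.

6.85 percentage points

M((Mg0.27Fe0.73)2SiO4) = 186.739 g/mol, so wt% Fe = 81.534/186.739 × 100 = 43.66%.
M(FeTiO3) = 151.709 g/mol, so wt% Fe = 55.845/151.709 × 100 = 36.81%.
43.66 − 36.81 = 6.85 pp.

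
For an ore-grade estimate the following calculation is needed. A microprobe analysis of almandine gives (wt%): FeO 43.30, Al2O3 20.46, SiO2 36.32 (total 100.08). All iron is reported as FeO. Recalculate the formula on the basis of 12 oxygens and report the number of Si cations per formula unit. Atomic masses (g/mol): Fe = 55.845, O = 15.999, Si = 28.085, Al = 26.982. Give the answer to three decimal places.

FeO (M=71.844): mol = 0.60269; Fe = 0.60269, O = 0.60269.
Al2O3 (M=101.961): mol = 0.20066; Al = 0.40132, O = 0.60198.
SiO2 (M=60.083): mol = 0.60450; Si = 0.60450, O = 1.20900.
ΣO = 2.41367; factor = 12/ΣO = 4.97168.
Si apfu = 0.60450 × 4.97168 = 3.005.

3.005 Si apfu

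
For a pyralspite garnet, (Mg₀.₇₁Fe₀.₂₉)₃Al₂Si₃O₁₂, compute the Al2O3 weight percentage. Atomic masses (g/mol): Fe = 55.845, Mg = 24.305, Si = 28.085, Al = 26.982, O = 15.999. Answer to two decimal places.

23.68 wt%

Formula mass = 430.562 g/mol.
2 Al → 1.0000 mol Al2O3 per formula unit; M(Al2O3) = 101.961, so Al2O3 mass = 101.961 g.
101.961/430.562 × 100 = 23.68 wt%.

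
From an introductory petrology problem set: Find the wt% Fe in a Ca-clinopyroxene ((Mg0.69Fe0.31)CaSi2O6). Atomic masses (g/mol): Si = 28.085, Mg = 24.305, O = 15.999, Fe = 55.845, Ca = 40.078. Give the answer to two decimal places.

7.65 wt%

M((Mg0.69Fe0.31)CaSi2O6) = 226.324 g/mol.
Fe contributes 0.31 × 55.845 = 17.312 g per mole.
17.312/226.324 = 0.0765 → 7.65%.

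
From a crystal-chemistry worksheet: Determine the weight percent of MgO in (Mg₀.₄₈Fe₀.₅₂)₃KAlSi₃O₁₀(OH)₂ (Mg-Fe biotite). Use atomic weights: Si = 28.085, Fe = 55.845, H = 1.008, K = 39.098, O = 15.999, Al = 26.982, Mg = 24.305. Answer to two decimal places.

12.44 wt%

Formula mass = 466.456 g/mol.
1.44 Mg → 1.4400 mol MgO per formula unit; M(MgO) = 40.304, so MgO mass = 58.038 g.
58.038/466.456 × 100 = 12.44 wt%.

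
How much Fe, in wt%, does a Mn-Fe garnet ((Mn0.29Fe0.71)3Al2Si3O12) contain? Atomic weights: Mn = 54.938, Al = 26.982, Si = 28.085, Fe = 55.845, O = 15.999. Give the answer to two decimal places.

23.94 wt%

Formula mass = 0.87×54.938 + 2.13×55.845 + 2×26.982 + 3×28.085 + 12×15.999 = 496.953 g/mol, of which 118.950 g is Fe.
So Fe makes up 118.950/496.953 = 0.2394 of the mass, i.e. 23.94%.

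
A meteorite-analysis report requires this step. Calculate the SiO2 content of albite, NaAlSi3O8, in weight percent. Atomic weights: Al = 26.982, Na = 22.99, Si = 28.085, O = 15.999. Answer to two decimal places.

68.74 wt%

Molar mass of NaAlSi3O8 = 1*22.99 + 1*26.982 + 3*28.085 + 8*15.999 = 262.219 g/mol.
Each formula unit contains 3 Si, equivalent to 3/1 = 3.0000 mol SiO2.
M(SiO2) = 1×28.085 + 2×15.999 = 60.083 g/mol.
Mass of SiO2 per formula unit = 3.0000 × 60.083 = 180.249 g.
SiO2 wt% = 180.249 / 262.219 × 100 = 68.74%.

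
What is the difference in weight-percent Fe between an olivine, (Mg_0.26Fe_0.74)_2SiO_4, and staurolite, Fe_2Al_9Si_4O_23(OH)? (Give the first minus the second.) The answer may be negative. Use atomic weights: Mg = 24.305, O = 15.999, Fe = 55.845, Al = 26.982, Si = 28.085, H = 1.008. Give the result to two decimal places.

31.00 percentage points

M((Mg_0.26Fe_0.74)_2SiO_4) = 187.370 g/mol, so wt% Fe = 82.651/187.370 × 100 = 44.11%.
M(Fe_2Al_9Si_4O_23(OH)) = 851.852 g/mol, so wt% Fe = 111.690/851.852 × 100 = 13.11%.
44.11 − 13.11 = 31.00 pp.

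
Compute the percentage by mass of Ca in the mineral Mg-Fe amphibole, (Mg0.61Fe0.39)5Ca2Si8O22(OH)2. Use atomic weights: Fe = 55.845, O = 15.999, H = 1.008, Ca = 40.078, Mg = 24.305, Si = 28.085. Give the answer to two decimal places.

9.17 mass %

M((Mg0.61Fe0.39)5Ca2Si8O22(OH)2) = 873.856 g/mol.
Ca contributes 2 × 40.078 = 80.156 g per mole.
80.156/873.856 = 0.0917 → 9.17%.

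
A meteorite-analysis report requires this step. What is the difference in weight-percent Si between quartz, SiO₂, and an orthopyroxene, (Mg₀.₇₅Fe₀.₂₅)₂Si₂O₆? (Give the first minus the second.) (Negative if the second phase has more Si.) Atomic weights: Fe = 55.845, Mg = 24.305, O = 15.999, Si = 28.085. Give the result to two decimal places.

First mineral: 28.085 g Si in 60.083 g formula = 46.74 wt% Si.
Second mineral: 56.170 g Si in 216.544 g formula = 25.94 wt% Si.
46.74% − 25.94% gives a difference of 20.80 percentage points.

20.80 percentage points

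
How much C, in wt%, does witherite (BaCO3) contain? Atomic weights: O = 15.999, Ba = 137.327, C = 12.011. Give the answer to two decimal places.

Molar mass of BaCO3: 1×137.327 + 1×12.011 + 3×15.999 = 197.335 g/mol.
Mass of C per formula unit: 1 × 12.011 = 12.011 g.
Weight fraction C = 12.011 / 197.335 = 0.0609.

6.09 wt%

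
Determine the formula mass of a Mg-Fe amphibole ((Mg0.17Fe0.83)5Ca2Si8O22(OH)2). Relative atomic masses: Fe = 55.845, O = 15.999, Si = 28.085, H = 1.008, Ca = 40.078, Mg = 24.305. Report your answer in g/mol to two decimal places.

M = 0.85(24.305) + 4.15(55.845) + 2(40.078) + 8(28.085) + 24(15.999) + 2(1.008)

943.24 g/mol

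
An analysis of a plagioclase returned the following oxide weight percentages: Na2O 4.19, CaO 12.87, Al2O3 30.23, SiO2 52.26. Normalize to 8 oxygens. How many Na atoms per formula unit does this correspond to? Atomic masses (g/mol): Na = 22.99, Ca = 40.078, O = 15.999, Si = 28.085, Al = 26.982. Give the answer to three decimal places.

4.19 wt% Na2O ÷ 61.979 g/mol = 0.06760 mol, giving 0.13520 Na and 0.06760 O.
12.87 wt% CaO ÷ 56.077 g/mol = 0.22951 mol, giving 0.22951 Ca and 0.22951 O.
30.23 wt% Al2O3 ÷ 101.961 g/mol = 0.29649 mol, giving 0.59298 Al and 0.88947 O.
52.26 wt% SiO2 ÷ 60.083 g/mol = 0.86980 mol, giving 0.86980 Si and 1.73960 O.
Oxygen sums to 2.92618; scaling by 8/2.92618 = 2.73394 puts the formula on 8 O.
Na: 0.13520 × 2.73394 = 0.370 atoms per formula unit.

0.370 Na apfu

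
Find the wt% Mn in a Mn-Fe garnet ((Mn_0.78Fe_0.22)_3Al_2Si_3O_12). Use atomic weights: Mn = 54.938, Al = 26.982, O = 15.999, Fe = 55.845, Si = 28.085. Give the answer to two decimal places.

Formula mass = 2.34*54.938 + 0.66*55.845 + 2*26.982 + 3*28.085 + 12*15.999 = 495.620 g/mol, of which 128.555 g is Mn.
So Mn makes up 128.555/495.620 = 0.2594 of the mass, i.e. 25.94%.

25.94 wt%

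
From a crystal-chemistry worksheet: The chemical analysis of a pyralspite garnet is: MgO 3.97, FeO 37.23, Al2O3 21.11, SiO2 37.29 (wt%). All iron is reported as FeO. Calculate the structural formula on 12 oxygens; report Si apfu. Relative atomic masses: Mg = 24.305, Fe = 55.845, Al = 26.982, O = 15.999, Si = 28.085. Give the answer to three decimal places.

MgO (M=40.304): mol = 0.09850; Mg = 0.09850, O = 0.09850.
FeO (M=71.844): mol = 0.51821; Fe = 0.51821, O = 0.51821.
Al2O3 (M=101.961): mol = 0.20704; Al = 0.41408, O = 0.62112.
SiO2 (M=60.083): mol = 0.62064; Si = 0.62064, O = 1.24128.
ΣO = 2.47911; factor = 12/ΣO = 4.84045.
Si apfu = 0.62064 × 4.84045 = 3.004.

3.004 Si apfu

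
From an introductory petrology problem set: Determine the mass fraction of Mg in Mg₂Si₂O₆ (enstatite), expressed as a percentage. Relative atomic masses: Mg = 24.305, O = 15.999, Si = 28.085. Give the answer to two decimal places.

24.21 wt%

Formula mass = 2×24.305 + 2×28.085 + 6×15.999 = 200.774 g/mol, of which 48.610 g is Mg.
So Mg makes up 48.610/200.774 = 0.2421 of the mass, i.e. 24.21%.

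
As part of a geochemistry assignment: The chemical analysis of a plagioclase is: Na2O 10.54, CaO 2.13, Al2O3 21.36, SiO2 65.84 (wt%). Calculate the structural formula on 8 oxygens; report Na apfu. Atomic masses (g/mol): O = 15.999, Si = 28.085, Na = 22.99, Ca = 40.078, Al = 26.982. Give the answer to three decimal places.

Na2O: 10.54/61.979 = 0.17006 mol → 0.34012 mol Na, 0.17006 mol O.
CaO: 2.13/56.077 = 0.03798 mol → 0.03798 mol Ca, 0.03798 mol O.
Al2O3: 21.36/101.961 = 0.20949 mol → 0.41898 mol Al, 0.62847 mol O.
SiO2: 65.84/60.083 = 1.09582 mol → 1.09582 mol Si, 2.19164 mol O.
Total oxygen = 3.02815 mol. Normalization factor = 8/3.02815 = 2.64188.
Na per 8 O = 0.34012 × 2.64188 = 0.899.

0.899 Na apfu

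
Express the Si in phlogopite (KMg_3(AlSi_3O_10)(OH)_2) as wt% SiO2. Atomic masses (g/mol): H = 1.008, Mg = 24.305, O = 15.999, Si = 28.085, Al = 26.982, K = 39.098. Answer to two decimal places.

43.20 wt%

Formula mass = 417.254 g/mol.
3 Si → 3.0000 mol SiO2 per formula unit; M(SiO2) = 60.083, so SiO2 mass = 180.249 g.
180.249/417.254 × 100 = 43.20 wt%.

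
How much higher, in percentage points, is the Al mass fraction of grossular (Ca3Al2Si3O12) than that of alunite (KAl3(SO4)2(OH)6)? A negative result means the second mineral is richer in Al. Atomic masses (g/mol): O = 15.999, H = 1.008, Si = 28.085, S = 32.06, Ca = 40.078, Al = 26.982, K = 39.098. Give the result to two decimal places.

M(Ca3Al2Si3O12) = 450.441 g/mol, so wt% Al = 53.964/450.441 × 100 = 11.98%.
M(KAl3(SO4)2(OH)6) = 414.198 g/mol, so wt% Al = 80.946/414.198 × 100 = 19.54%.
11.98 − 19.54 = -7.56 pp.

-7.56 percentage points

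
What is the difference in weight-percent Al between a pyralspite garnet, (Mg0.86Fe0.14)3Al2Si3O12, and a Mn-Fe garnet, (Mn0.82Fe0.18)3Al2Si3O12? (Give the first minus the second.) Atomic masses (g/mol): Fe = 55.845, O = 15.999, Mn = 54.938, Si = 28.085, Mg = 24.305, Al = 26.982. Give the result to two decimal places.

2.07 percentage points

M((Mg0.86Fe0.14)3Al2Si3O12) = 416.369 g/mol, so wt% Al = 53.964/416.369 × 100 = 12.96%.
M((Mn0.82Fe0.18)3Al2Si3O12) = 495.511 g/mol, so wt% Al = 53.964/495.511 × 100 = 10.89%.
12.96 − 10.89 = 2.07 pp.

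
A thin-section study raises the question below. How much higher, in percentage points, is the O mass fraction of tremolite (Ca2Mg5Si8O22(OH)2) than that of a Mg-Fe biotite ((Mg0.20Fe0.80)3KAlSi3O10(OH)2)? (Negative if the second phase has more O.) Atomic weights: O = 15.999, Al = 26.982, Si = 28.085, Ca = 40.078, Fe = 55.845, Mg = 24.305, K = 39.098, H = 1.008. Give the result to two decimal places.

8.32 percentage points

First mineral: 383.976 g O in 812.353 g formula = 47.27 wt% O.
Second mineral: 191.988 g O in 492.950 g formula = 38.95 wt% O.
47.27% − 38.95% gives a difference of 8.32 percentage points.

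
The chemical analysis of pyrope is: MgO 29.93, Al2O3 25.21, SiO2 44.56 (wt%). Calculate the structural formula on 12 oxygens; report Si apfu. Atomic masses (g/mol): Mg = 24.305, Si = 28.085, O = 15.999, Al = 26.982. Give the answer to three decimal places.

29.93 wt% MgO ÷ 40.304 g/mol = 0.74261 mol, giving 0.74261 Mg and 0.74261 O.
25.21 wt% Al2O3 ÷ 101.961 g/mol = 0.24725 mol, giving 0.49450 Al and 0.74175 O.
44.56 wt% SiO2 ÷ 60.083 g/mol = 0.74164 mol, giving 0.74164 Si and 1.48328 O.
Oxygen sums to 2.96764; scaling by 12/2.96764 = 4.04362 puts the formula on 12 O.
Si: 0.74164 × 4.04362 = 2.999 atoms per formula unit.

2.999 Si apfu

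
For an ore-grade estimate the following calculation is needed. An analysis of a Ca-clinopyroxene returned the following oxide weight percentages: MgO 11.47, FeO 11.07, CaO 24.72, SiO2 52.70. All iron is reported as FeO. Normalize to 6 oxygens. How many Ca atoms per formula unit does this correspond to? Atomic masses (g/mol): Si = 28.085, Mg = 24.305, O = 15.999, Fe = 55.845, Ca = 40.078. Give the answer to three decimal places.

1.004 Ca apfu

MgO (M=40.304): mol = 0.28459; Mg = 0.28459, O = 0.28459.
FeO (M=71.844): mol = 0.15408; Fe = 0.15408, O = 0.15408.
CaO (M=56.077): mol = 0.44082; Ca = 0.44082, O = 0.44082.
SiO2 (M=60.083): mol = 0.87712; Si = 0.87712, O = 1.75424.
ΣO = 2.63373; factor = 6/ΣO = 2.27814.
Ca apfu = 0.44082 × 2.27814 = 1.004.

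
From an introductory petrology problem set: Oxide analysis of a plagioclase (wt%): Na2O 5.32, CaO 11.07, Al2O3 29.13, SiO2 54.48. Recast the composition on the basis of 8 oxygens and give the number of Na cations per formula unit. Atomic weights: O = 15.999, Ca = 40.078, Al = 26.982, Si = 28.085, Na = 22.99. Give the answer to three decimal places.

0.465 Na apfu

Na2O: 5.32/61.979 = 0.08584 mol → 0.17168 mol Na, 0.08584 mol O.
CaO: 11.07/56.077 = 0.19741 mol → 0.19741 mol Ca, 0.19741 mol O.
Al2O3: 29.13/101.961 = 0.28570 mol → 0.57140 mol Al, 0.85710 mol O.
SiO2: 54.48/60.083 = 0.90675 mol → 0.90675 mol Si, 1.81350 mol O.
Total oxygen = 2.95385 mol. Normalization factor = 8/2.95385 = 2.70833.
Na per 8 O = 0.17168 × 2.70833 = 0.465.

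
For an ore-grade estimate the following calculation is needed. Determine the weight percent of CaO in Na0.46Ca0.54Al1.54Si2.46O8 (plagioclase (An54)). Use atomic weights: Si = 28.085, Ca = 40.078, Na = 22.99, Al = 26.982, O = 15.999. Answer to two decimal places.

M(Na0.46Ca0.54Al1.54Si2.46O8) = 270.851 g/mol; M(CaO) = 56.077 g/mol.
Moles CaO per formula unit = 0.54 Ca ÷ 1 = 0.5400.
CaO fraction = (0.5400 × 56.077) / 270.851 = 30.282/270.851 = 0.1118.

11.18 wt%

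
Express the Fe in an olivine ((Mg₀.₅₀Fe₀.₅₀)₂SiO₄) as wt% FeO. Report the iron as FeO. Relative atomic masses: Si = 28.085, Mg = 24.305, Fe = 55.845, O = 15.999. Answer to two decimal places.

41.71 wt%

Molar mass of (Mg₀.₅₀Fe₀.₅₀)₂SiO₄ = 1×24.305 + 1×55.845 + 1×28.085 + 4×15.999 = 172.231 g/mol.
Each formula unit contains 1 Fe, equivalent to 1/1 = 1.0000 mol FeO.
M(FeO) = 1×55.845 + 1×15.999 = 71.844 g/mol.
Mass of FeO per formula unit = 1.0000 × 71.844 = 71.844 g.
FeO wt% = 71.844 / 172.231 × 100 = 41.71%.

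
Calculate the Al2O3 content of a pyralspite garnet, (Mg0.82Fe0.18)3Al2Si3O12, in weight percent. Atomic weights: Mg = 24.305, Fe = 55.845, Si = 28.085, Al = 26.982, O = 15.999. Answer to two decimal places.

M((Mg0.82Fe0.18)3Al2Si3O12) = 420.154 g/mol; M(Al2O3) = 101.961 g/mol.
Moles Al2O3 per formula unit = 2 Al ÷ 2 = 1.0000.
Al2O3 fraction = (1.0000 × 101.961) / 420.154 = 101.961/420.154 = 0.2427.

24.27 wt%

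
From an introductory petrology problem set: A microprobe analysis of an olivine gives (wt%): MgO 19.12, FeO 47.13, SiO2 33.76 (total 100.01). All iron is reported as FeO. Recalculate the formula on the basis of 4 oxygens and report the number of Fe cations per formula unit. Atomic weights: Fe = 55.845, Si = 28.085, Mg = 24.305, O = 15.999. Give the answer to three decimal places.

MgO: 19.12/40.304 = 0.47439 mol → 0.47439 mol Mg, 0.47439 mol O.
FeO: 47.13/71.844 = 0.65600 mol → 0.65600 mol Fe, 0.65600 mol O.
SiO2: 33.76/60.083 = 0.56189 mol → 0.56189 mol Si, 1.12378 mol O.
Total oxygen = 2.25417 mol. Normalization factor = 4/2.25417 = 1.77449.
Fe per 4 O = 0.65600 × 1.77449 = 1.164.

1.164 Fe apfu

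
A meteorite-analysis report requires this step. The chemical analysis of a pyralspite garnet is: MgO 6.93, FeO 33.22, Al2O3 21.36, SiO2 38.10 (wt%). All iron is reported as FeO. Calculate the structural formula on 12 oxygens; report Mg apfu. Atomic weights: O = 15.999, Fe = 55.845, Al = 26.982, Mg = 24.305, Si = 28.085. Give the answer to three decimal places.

0.815 Mg apfu

MgO (M=40.304): mol = 0.17194; Mg = 0.17194, O = 0.17194.
FeO (M=71.844): mol = 0.46239; Fe = 0.46239, O = 0.46239.
Al2O3 (M=101.961): mol = 0.20949; Al = 0.41898, O = 0.62847.
SiO2 (M=60.083): mol = 0.63412; Si = 0.63412, O = 1.26824.
ΣO = 2.53104; factor = 12/ΣO = 4.74113.
Mg apfu = 0.17194 × 4.74113 = 0.815.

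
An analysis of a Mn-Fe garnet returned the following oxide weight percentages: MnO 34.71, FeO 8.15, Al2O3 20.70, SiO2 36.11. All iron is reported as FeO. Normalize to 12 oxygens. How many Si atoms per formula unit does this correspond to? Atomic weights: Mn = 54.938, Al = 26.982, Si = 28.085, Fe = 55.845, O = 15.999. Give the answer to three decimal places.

MnO (M=70.937): mol = 0.48931; Mn = 0.48931, O = 0.48931.
FeO (M=71.844): mol = 0.11344; Fe = 0.11344, O = 0.11344.
Al2O3 (M=101.961): mol = 0.20302; Al = 0.40604, O = 0.60906.
SiO2 (M=60.083): mol = 0.60100; Si = 0.60100, O = 1.20200.
ΣO = 2.41381; factor = 12/ΣO = 4.97139.
Si apfu = 0.60100 × 4.97139 = 2.988.

2.988 Si apfu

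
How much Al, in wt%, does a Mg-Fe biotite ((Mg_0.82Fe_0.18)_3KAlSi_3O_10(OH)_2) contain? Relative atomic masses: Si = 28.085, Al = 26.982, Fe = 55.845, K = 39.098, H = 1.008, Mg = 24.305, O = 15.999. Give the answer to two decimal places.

M((Mg_0.82Fe_0.18)_3KAlSi_3O_10(OH)_2) = 434.286 g/mol.
Al contributes 1 × 26.982 = 26.982 g per mole.
26.982/434.286 = 0.0621 → 6.21%.

6.21 wt%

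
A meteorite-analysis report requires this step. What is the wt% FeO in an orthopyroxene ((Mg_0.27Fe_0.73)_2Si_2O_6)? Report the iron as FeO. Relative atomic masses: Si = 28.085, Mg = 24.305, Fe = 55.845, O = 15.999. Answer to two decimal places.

M((Mg_0.27Fe_0.73)_2Si_2O_6) = 246.822 g/mol; M(FeO) = 71.844 g/mol.
Moles FeO per formula unit = 1.46 Fe ÷ 1 = 1.4600.
FeO fraction = (1.4600 × 71.844) / 246.822 = 104.892/246.822 = 0.4250.

42.50 wt%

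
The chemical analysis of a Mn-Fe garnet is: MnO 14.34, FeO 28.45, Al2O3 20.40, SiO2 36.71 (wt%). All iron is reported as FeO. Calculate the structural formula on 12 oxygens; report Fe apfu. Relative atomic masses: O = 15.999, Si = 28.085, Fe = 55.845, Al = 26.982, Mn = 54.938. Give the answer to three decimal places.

MnO (M=70.937): mol = 0.20215; Mn = 0.20215, O = 0.20215.
FeO (M=71.844): mol = 0.39600; Fe = 0.39600, O = 0.39600.
Al2O3 (M=101.961): mol = 0.20008; Al = 0.40016, O = 0.60024.
SiO2 (M=60.083): mol = 0.61099; Si = 0.61099, O = 1.22198.
ΣO = 2.42037; factor = 12/ΣO = 4.95792.
Fe apfu = 0.39600 × 4.95792 = 1.963.

1.963 Fe apfu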